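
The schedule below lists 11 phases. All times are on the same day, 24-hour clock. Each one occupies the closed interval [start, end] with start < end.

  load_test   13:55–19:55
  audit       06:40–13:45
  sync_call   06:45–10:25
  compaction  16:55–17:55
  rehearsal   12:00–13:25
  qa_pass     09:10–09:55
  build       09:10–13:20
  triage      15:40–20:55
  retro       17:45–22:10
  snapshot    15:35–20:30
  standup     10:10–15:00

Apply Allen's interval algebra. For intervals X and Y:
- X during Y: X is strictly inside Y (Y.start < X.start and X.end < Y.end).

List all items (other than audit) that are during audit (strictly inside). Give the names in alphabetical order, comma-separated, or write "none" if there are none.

build, qa_pass, rehearsal, sync_call

Target audit = [06:40, 13:45].
build [09:10, 13:20] → during → yes.
compaction [16:55, 17:55] → after → no.
load_test [13:55, 19:55] → after → no.
qa_pass [09:10, 09:55] → during → yes.
rehearsal [12:00, 13:25] → during → yes.
retro [17:45, 22:10] → after → no.
snapshot [15:35, 20:30] → after → no.
standup [10:10, 15:00] → overlapped-by → no.
sync_call [06:45, 10:25] → during → yes.
triage [15:40, 20:55] → after → no.
Result: build, qa_pass, rehearsal, sync_call.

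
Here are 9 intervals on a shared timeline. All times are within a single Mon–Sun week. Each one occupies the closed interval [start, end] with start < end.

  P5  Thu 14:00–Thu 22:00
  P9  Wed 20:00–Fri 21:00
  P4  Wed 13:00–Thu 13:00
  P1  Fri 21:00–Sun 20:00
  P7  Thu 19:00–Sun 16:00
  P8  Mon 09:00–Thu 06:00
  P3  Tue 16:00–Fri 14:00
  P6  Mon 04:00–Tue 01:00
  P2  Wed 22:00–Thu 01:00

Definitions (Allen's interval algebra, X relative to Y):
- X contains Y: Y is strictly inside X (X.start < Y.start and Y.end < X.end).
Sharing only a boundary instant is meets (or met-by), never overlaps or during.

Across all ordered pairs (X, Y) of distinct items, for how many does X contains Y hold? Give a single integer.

7

Checking all 72 ordered pairs for relation 'contains'; matching pairs in alphabetical order:
(P3, P2): P3 contains P2 ✓
(P3, P4): P3 contains P4 ✓
(P3, P5): P3 contains P5 ✓
(P4, P2): P4 contains P2 ✓
(P8, P2): P8 contains P2 ✓
(P9, P2): P9 contains P2 ✓
(P9, P5): P9 contains P5 ✓
Count: 7.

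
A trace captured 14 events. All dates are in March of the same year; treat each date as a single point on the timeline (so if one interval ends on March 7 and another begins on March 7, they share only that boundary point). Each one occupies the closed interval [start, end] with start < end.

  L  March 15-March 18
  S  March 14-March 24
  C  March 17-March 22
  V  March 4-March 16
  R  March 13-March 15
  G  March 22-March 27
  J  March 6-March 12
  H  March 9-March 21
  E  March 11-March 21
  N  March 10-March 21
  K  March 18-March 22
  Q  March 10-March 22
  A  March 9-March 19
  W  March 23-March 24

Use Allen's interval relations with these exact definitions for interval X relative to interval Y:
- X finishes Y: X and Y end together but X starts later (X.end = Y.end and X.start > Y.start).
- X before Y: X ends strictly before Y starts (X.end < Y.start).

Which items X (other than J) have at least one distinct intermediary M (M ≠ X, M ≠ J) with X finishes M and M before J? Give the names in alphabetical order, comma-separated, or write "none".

Target J = [March 6, March 12].
Intermediaries M with M before J: none.
Union: none.

none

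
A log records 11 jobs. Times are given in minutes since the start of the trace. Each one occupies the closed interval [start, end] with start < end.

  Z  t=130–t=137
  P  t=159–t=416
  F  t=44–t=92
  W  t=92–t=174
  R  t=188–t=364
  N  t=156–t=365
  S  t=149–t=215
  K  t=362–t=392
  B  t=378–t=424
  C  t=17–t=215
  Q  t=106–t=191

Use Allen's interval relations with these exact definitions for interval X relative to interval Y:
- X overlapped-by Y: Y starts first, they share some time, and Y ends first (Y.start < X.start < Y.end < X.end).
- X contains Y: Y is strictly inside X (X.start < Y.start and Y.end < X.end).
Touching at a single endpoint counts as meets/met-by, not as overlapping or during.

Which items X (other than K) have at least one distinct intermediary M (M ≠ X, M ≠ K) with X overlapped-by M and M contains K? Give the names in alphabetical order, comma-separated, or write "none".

B

Target K = [t=362, t=392].
Intermediaries M with M contains K: P.
Via P — items with X overlapped-by P: B.
Union: B.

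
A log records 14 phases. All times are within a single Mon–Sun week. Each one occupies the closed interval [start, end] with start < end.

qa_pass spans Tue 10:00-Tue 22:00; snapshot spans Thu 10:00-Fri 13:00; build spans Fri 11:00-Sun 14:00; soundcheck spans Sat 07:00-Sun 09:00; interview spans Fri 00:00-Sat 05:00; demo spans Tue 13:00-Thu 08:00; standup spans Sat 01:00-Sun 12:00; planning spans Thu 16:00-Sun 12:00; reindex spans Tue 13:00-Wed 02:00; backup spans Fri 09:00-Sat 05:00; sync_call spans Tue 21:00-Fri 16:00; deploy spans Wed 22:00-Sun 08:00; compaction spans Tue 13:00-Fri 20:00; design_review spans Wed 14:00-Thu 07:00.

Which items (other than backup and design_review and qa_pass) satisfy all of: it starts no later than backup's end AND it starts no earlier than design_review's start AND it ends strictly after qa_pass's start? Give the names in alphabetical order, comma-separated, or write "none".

build, deploy, interview, planning, snapshot, standup

Conditions: its start is no later than backup's end (X.start <= Sat 05:00) AND its start is no earlier than design_review's start (X.start >= Wed 14:00) AND its end is strictly after qa_pass's start (X.end > Tue 10:00).
build: start Fri 11:00 <= Sat 05:00? ✓; start Fri 11:00 >= Wed 14:00? ✓; end Sun 14:00 > Tue 10:00? ✓ → yes.
compaction: start Tue 13:00 <= Sat 05:00? ✓; start Tue 13:00 >= Wed 14:00? ✗; end Fri 20:00 > Tue 10:00? ✓ → no.
demo: start Tue 13:00 <= Sat 05:00? ✓; start Tue 13:00 >= Wed 14:00? ✗; end Thu 08:00 > Tue 10:00? ✓ → no.
deploy: start Wed 22:00 <= Sat 05:00? ✓; start Wed 22:00 >= Wed 14:00? ✓; end Sun 08:00 > Tue 10:00? ✓ → yes.
interview: start Fri 00:00 <= Sat 05:00? ✓; start Fri 00:00 >= Wed 14:00? ✓; end Sat 05:00 > Tue 10:00? ✓ → yes.
planning: start Thu 16:00 <= Sat 05:00? ✓; start Thu 16:00 >= Wed 14:00? ✓; end Sun 12:00 > Tue 10:00? ✓ → yes.
reindex: start Tue 13:00 <= Sat 05:00? ✓; start Tue 13:00 >= Wed 14:00? ✗; end Wed 02:00 > Tue 10:00? ✓ → no.
snapshot: start Thu 10:00 <= Sat 05:00? ✓; start Thu 10:00 >= Wed 14:00? ✓; end Fri 13:00 > Tue 10:00? ✓ → yes.
soundcheck: start Sat 07:00 <= Sat 05:00? ✗; start Sat 07:00 >= Wed 14:00? ✓; end Sun 09:00 > Tue 10:00? ✓ → no.
standup: start Sat 01:00 <= Sat 05:00? ✓; start Sat 01:00 >= Wed 14:00? ✓; end Sun 12:00 > Tue 10:00? ✓ → yes.
sync_call: start Tue 21:00 <= Sat 05:00? ✓; start Tue 21:00 >= Wed 14:00? ✗; end Fri 16:00 > Tue 10:00? ✓ → no.
Result: build, deploy, interview, planning, snapshot, standup.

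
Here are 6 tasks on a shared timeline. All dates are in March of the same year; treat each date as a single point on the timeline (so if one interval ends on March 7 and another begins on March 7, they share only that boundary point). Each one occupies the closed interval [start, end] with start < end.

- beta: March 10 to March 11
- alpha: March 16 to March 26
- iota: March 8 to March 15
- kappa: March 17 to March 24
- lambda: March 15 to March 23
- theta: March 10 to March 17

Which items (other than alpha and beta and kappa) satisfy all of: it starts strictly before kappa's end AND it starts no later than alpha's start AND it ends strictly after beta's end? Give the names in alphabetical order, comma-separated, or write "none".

Conditions: its start is strictly before kappa's end (X.start < March 24) AND its start is no later than alpha's start (X.start <= March 16) AND its end is strictly after beta's end (X.end > March 11).
iota: start March 8 < March 24? ✓; start March 8 <= March 16? ✓; end March 15 > March 11? ✓ → yes.
lambda: start March 15 < March 24? ✓; start March 15 <= March 16? ✓; end March 23 > March 11? ✓ → yes.
theta: start March 10 < March 24? ✓; start March 10 <= March 16? ✓; end March 17 > March 11? ✓ → yes.
Result: iota, lambda, theta.

iota, lambda, theta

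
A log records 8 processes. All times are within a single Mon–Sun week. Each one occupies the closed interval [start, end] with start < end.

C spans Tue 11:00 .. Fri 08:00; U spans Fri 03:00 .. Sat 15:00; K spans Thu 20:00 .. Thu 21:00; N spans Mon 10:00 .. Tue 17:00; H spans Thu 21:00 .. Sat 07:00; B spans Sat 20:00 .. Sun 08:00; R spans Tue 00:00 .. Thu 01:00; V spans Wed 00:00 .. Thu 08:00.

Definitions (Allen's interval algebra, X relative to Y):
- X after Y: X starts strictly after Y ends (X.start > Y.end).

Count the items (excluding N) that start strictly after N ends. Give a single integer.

5

Target N = [Mon 10:00, Tue 17:00].
B [Sat 20:00, Sun 08:00] → after → counts.
C [Tue 11:00, Fri 08:00] → overlapped-by → no.
H [Thu 21:00, Sat 07:00] → after → counts.
K [Thu 20:00, Thu 21:00] → after → counts.
R [Tue 00:00, Thu 01:00] → overlapped-by → no.
U [Fri 03:00, Sat 15:00] → after → counts.
V [Wed 00:00, Thu 08:00] → after → counts.
Total: 5.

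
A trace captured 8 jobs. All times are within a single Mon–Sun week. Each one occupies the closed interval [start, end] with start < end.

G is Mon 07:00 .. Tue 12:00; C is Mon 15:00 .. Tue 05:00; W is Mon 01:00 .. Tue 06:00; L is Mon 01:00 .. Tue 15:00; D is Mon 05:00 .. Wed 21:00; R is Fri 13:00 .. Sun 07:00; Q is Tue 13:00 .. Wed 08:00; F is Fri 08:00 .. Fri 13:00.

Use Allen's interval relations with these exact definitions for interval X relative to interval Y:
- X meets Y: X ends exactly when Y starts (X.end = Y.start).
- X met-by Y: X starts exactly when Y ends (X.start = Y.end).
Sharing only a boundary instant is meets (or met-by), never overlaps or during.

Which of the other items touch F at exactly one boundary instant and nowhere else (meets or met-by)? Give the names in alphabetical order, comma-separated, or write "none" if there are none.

Target F = [Fri 08:00, Fri 13:00].
C [Mon 15:00, Tue 05:00] → before → no.
D [Mon 05:00, Wed 21:00] → before → no.
G [Mon 07:00, Tue 12:00] → before → no.
L [Mon 01:00, Tue 15:00] → before → no.
Q [Tue 13:00, Wed 08:00] → before → no.
R [Fri 13:00, Sun 07:00] → met-by → yes.
W [Mon 01:00, Tue 06:00] → before → no.
Result: R.

R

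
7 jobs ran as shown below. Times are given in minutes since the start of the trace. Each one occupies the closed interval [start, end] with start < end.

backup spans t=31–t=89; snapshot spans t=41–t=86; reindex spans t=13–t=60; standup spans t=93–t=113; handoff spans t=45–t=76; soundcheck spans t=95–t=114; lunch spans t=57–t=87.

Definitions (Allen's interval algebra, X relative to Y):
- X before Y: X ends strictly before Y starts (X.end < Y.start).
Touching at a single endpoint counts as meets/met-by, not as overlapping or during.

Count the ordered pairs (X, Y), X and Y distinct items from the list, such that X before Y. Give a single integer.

10

Checking all 42 ordered pairs for relation 'before'; matching pairs in alphabetical order:
(backup, soundcheck): backup before soundcheck ✓
(backup, standup): backup before standup ✓
(handoff, soundcheck): handoff before soundcheck ✓
(handoff, standup): handoff before standup ✓
(lunch, soundcheck): lunch before soundcheck ✓
(lunch, standup): lunch before standup ✓
(reindex, soundcheck): reindex before soundcheck ✓
(reindex, standup): reindex before standup ✓
(snapshot, soundcheck): snapshot before soundcheck ✓
(snapshot, standup): snapshot before standup ✓
Count: 10.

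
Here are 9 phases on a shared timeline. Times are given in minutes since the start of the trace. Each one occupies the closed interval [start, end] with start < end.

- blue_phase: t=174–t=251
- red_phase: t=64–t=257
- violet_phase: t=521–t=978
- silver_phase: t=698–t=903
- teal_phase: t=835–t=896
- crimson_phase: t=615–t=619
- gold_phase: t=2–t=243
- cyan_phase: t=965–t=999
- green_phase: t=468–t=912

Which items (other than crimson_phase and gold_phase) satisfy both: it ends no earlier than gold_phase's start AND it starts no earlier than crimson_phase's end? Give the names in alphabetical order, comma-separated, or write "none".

cyan_phase, silver_phase, teal_phase

Conditions: its end is no earlier than gold_phase's start (X.end >= t=2) AND its start is no earlier than crimson_phase's end (X.start >= t=619).
blue_phase: end t=251 >= t=2? ✓; start t=174 >= t=619? ✗ → no.
cyan_phase: end t=999 >= t=2? ✓; start t=965 >= t=619? ✓ → yes.
green_phase: end t=912 >= t=2? ✓; start t=468 >= t=619? ✗ → no.
red_phase: end t=257 >= t=2? ✓; start t=64 >= t=619? ✗ → no.
silver_phase: end t=903 >= t=2? ✓; start t=698 >= t=619? ✓ → yes.
teal_phase: end t=896 >= t=2? ✓; start t=835 >= t=619? ✓ → yes.
violet_phase: end t=978 >= t=2? ✓; start t=521 >= t=619? ✗ → no.
Result: cyan_phase, silver_phase, teal_phase.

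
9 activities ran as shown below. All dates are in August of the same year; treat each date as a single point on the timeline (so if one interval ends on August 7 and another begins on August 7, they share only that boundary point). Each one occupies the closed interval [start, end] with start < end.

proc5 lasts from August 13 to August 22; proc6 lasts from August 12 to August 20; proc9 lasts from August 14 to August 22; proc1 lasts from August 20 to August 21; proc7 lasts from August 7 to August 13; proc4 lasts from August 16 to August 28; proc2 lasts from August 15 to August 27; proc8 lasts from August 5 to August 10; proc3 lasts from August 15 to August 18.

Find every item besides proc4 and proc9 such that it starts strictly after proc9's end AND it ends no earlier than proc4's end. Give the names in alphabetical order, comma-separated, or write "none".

none

Conditions: its start is strictly after proc9's end (X.start > August 22) AND its end is no earlier than proc4's end (X.end >= August 28).
proc1: start August 20 > August 22? ✗; end August 21 >= August 28? ✗ → no.
proc2: start August 15 > August 22? ✗; end August 27 >= August 28? ✗ → no.
proc3: start August 15 > August 22? ✗; end August 18 >= August 28? ✗ → no.
proc5: start August 13 > August 22? ✗; end August 22 >= August 28? ✗ → no.
proc6: start August 12 > August 22? ✗; end August 20 >= August 28? ✗ → no.
proc7: start August 7 > August 22? ✗; end August 13 >= August 28? ✗ → no.
proc8: start August 5 > August 22? ✗; end August 10 >= August 28? ✗ → no.
Result: none.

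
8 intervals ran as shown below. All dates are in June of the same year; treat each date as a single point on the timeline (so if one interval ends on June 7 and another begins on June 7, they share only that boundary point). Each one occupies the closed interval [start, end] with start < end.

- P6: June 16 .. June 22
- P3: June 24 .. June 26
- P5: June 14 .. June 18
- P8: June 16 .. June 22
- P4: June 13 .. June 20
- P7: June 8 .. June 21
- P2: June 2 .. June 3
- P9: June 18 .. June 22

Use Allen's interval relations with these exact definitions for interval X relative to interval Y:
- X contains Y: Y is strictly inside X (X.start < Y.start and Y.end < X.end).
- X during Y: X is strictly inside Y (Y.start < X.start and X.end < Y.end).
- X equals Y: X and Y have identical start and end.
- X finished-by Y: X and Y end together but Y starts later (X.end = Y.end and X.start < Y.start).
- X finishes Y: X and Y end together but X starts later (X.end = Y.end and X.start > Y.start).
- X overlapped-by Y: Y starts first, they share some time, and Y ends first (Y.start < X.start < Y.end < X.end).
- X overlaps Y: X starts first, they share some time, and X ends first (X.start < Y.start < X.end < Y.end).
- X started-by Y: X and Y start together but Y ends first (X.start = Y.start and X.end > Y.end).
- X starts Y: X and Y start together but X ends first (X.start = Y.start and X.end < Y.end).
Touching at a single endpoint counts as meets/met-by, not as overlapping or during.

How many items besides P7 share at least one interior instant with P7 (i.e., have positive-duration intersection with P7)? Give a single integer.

5

Target P7 = [June 8, June 21].
P2 [June 2, June 3] → before → no.
P3 [June 24, June 26] → after → no.
P4 [June 13, June 20] → during → counts.
P5 [June 14, June 18] → during → counts.
P6 [June 16, June 22] → overlapped-by → counts.
P8 [June 16, June 22] → overlapped-by → counts.
P9 [June 18, June 22] → overlapped-by → counts.
Total: 5.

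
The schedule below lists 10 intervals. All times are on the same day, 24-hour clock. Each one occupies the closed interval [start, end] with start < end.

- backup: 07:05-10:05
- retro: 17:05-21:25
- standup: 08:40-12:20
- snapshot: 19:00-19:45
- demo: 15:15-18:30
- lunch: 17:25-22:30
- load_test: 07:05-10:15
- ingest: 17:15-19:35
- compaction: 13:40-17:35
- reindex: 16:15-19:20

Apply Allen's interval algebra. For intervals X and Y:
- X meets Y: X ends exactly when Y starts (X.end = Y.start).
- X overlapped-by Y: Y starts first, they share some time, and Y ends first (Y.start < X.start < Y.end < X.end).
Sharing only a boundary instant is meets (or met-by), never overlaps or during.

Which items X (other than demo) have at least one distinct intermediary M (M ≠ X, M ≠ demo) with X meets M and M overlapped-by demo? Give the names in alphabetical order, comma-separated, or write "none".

Target demo = [15:15, 18:30].
Intermediaries M with M overlapped-by demo: ingest, lunch, reindex, retro.
Via ingest — items with X meets ingest: none.
Via lunch — items with X meets lunch: none.
Via reindex — items with X meets reindex: none.
Via retro — items with X meets retro: none.
Union: none.

none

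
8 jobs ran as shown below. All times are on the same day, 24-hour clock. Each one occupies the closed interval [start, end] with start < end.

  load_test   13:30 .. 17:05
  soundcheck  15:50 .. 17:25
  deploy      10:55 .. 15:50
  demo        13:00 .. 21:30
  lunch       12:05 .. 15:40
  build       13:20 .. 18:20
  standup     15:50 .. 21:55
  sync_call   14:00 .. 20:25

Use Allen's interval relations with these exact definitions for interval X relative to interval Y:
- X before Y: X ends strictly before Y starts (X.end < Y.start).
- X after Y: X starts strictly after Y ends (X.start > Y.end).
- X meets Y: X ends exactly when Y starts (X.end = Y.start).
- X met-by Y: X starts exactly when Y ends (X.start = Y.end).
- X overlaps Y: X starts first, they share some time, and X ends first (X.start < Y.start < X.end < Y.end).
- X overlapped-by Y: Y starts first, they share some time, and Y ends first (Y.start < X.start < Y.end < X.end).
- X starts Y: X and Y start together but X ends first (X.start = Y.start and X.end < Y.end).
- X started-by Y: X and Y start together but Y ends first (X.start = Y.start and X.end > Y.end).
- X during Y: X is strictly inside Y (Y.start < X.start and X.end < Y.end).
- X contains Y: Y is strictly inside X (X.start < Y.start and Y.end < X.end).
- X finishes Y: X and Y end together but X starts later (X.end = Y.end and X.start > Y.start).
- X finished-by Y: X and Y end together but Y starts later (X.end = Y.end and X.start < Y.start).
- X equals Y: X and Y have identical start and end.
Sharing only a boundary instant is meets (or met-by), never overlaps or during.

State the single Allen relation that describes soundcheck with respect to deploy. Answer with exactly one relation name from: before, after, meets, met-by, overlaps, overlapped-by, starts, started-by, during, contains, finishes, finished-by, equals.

soundcheck = [15:50, 17:25]; deploy = [10:55, 15:50].
Compare endpoints: soundcheck.start > deploy.start, soundcheck.start = deploy.end, soundcheck.end > deploy.start, soundcheck.end > deploy.end.
That pattern is 'met-by'.

met-by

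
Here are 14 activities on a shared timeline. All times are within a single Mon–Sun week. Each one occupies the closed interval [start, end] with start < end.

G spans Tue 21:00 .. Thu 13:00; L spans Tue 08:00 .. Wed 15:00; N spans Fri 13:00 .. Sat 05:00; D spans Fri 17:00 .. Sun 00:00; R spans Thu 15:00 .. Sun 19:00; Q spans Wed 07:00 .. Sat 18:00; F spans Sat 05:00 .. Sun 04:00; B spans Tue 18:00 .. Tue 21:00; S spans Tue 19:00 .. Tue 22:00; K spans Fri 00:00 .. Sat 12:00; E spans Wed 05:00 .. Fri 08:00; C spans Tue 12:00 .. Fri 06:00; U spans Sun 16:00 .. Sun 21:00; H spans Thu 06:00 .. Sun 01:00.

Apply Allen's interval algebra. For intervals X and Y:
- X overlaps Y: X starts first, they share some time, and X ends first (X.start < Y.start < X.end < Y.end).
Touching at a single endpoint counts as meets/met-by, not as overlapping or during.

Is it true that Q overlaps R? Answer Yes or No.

Yes

Q = [Wed 07:00, Sat 18:00], R = [Thu 15:00, Sun 19:00].
Actual relation of Q to R: overlaps.
Asked whether 'overlaps' holds → Yes.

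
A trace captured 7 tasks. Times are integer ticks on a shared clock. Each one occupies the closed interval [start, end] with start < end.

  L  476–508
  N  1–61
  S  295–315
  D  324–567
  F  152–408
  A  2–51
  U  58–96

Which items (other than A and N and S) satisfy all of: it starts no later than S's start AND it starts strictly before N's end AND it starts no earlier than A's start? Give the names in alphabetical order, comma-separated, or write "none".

Conditions: its start is no later than S's start (X.start <= 295) AND its start is strictly before N's end (X.start < 61) AND its start is no earlier than A's start (X.start >= 2).
D: start 324 <= 295? ✗; start 324 < 61? ✗; start 324 >= 2? ✓ → no.
F: start 152 <= 295? ✓; start 152 < 61? ✗; start 152 >= 2? ✓ → no.
L: start 476 <= 295? ✗; start 476 < 61? ✗; start 476 >= 2? ✓ → no.
U: start 58 <= 295? ✓; start 58 < 61? ✓; start 58 >= 2? ✓ → yes.
Result: U.

U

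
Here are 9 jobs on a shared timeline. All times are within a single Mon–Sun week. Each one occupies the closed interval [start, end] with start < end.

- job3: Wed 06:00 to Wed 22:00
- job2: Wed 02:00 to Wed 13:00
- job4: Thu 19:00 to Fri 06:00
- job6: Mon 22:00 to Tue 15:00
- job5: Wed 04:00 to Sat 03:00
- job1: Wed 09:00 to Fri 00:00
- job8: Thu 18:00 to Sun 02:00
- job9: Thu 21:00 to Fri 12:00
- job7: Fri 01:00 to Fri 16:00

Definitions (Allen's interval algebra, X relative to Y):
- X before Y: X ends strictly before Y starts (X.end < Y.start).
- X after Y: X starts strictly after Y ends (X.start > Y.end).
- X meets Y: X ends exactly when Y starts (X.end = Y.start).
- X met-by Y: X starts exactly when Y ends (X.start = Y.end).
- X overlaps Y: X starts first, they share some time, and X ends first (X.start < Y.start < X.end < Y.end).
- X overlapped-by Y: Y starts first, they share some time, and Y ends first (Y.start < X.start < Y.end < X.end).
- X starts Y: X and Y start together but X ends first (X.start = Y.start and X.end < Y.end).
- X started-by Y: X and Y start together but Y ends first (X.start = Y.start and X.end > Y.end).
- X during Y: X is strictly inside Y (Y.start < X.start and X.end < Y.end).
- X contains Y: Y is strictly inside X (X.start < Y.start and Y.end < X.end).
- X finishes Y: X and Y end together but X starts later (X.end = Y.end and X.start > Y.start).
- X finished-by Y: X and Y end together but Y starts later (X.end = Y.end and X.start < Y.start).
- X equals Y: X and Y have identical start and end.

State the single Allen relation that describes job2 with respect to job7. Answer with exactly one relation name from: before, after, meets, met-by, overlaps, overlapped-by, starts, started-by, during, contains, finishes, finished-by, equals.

before

job2 = [Wed 02:00, Wed 13:00]; job7 = [Fri 01:00, Fri 16:00].
Compare endpoints: job2.start < job7.start, job2.start < job7.end, job2.end < job7.start, job2.end < job7.end.
That pattern is 'before'.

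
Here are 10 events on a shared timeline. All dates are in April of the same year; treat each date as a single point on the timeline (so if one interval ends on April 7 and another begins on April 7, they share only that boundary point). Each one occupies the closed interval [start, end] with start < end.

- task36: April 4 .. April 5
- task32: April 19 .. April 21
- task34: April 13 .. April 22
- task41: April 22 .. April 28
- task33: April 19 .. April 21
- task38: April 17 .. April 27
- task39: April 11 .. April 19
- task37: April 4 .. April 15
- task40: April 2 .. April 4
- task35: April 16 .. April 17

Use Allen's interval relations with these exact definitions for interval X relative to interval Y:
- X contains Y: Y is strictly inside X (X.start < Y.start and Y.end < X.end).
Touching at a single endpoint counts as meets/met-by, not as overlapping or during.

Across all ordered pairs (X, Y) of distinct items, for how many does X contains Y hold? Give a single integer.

Checking all 90 ordered pairs for relation 'contains'; matching pairs in alphabetical order:
(task34, task32): task34 contains task32 ✓
(task34, task33): task34 contains task33 ✓
(task34, task35): task34 contains task35 ✓
(task38, task32): task38 contains task32 ✓
(task38, task33): task38 contains task33 ✓
(task39, task35): task39 contains task35 ✓
Count: 6.

6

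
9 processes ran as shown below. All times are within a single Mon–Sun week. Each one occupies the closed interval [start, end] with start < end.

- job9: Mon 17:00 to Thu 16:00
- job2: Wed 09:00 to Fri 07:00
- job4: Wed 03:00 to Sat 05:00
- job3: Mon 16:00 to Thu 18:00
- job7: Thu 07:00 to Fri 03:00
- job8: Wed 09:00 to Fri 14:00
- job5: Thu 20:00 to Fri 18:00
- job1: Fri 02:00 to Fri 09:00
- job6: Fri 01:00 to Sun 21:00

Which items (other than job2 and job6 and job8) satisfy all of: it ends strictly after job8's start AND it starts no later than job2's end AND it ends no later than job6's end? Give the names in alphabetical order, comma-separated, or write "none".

Conditions: its end is strictly after job8's start (X.end > Wed 09:00) AND its start is no later than job2's end (X.start <= Fri 07:00) AND its end is no later than job6's end (X.end <= Sun 21:00).
job1: end Fri 09:00 > Wed 09:00? ✓; start Fri 02:00 <= Fri 07:00? ✓; end Fri 09:00 <= Sun 21:00? ✓ → yes.
job3: end Thu 18:00 > Wed 09:00? ✓; start Mon 16:00 <= Fri 07:00? ✓; end Thu 18:00 <= Sun 21:00? ✓ → yes.
job4: end Sat 05:00 > Wed 09:00? ✓; start Wed 03:00 <= Fri 07:00? ✓; end Sat 05:00 <= Sun 21:00? ✓ → yes.
job5: end Fri 18:00 > Wed 09:00? ✓; start Thu 20:00 <= Fri 07:00? ✓; end Fri 18:00 <= Sun 21:00? ✓ → yes.
job7: end Fri 03:00 > Wed 09:00? ✓; start Thu 07:00 <= Fri 07:00? ✓; end Fri 03:00 <= Sun 21:00? ✓ → yes.
job9: end Thu 16:00 > Wed 09:00? ✓; start Mon 17:00 <= Fri 07:00? ✓; end Thu 16:00 <= Sun 21:00? ✓ → yes.
Result: job1, job3, job4, job5, job7, job9.

job1, job3, job4, job5, job7, job9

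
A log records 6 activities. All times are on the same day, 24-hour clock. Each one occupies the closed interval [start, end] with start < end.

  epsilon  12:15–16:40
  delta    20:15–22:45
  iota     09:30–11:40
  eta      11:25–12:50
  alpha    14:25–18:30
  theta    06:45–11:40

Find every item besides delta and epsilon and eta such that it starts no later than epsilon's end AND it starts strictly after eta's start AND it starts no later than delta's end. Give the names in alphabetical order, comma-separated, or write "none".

Conditions: its start is no later than epsilon's end (X.start <= 16:40) AND its start is strictly after eta's start (X.start > 11:25) AND its start is no later than delta's end (X.start <= 22:45).
alpha: start 14:25 <= 16:40? ✓; start 14:25 > 11:25? ✓; start 14:25 <= 22:45? ✓ → yes.
iota: start 09:30 <= 16:40? ✓; start 09:30 > 11:25? ✗; start 09:30 <= 22:45? ✓ → no.
theta: start 06:45 <= 16:40? ✓; start 06:45 > 11:25? ✗; start 06:45 <= 22:45? ✓ → no.
Result: alpha.

alpha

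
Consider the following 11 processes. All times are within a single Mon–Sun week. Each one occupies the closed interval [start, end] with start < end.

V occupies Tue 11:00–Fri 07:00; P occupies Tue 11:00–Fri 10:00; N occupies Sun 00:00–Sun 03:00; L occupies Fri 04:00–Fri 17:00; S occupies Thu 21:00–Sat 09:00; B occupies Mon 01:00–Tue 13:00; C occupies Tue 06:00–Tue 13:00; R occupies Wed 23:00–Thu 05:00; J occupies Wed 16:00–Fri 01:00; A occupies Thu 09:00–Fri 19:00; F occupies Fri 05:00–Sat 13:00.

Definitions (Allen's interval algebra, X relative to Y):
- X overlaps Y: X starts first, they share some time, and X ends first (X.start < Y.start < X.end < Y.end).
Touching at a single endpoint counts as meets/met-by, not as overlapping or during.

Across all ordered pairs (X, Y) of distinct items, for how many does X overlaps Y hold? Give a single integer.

Checking all 110 ordered pairs for relation 'overlaps'; matching pairs in alphabetical order:
(A, F): A overlaps F ✓
(A, S): A overlaps S ✓
(B, P): B overlaps P ✓
(B, V): B overlaps V ✓
(C, P): C overlaps P ✓
(C, V): C overlaps V ✓
(J, A): J overlaps A ✓
(J, S): J overlaps S ✓
(L, F): L overlaps F ✓
(P, A): P overlaps A ✓
(P, F): P overlaps F ✓
(P, L): P overlaps L ✓
(P, S): P overlaps S ✓
(S, F): S overlaps F ✓
(V, A): V overlaps A ✓
(V, F): V overlaps F ✓
(V, L): V overlaps L ✓
(V, S): V overlaps S ✓
Count: 18.

18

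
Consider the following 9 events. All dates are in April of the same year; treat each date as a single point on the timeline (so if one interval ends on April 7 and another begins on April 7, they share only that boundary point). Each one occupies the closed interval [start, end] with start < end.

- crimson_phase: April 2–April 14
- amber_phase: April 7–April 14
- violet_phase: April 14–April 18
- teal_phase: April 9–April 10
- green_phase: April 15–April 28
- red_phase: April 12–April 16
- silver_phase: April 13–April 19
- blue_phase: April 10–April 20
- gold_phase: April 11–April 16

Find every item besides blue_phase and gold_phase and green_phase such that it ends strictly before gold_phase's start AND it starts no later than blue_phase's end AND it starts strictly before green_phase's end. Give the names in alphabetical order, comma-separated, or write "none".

teal_phase

Conditions: its end is strictly before gold_phase's start (X.end < April 11) AND its start is no later than blue_phase's end (X.start <= April 20) AND its start is strictly before green_phase's end (X.start < April 28).
amber_phase: end April 14 < April 11? ✗; start April 7 <= April 20? ✓; start April 7 < April 28? ✓ → no.
crimson_phase: end April 14 < April 11? ✗; start April 2 <= April 20? ✓; start April 2 < April 28? ✓ → no.
red_phase: end April 16 < April 11? ✗; start April 12 <= April 20? ✓; start April 12 < April 28? ✓ → no.
silver_phase: end April 19 < April 11? ✗; start April 13 <= April 20? ✓; start April 13 < April 28? ✓ → no.
teal_phase: end April 10 < April 11? ✓; start April 9 <= April 20? ✓; start April 9 < April 28? ✓ → yes.
violet_phase: end April 18 < April 11? ✗; start April 14 <= April 20? ✓; start April 14 < April 28? ✓ → no.
Result: teal_phase.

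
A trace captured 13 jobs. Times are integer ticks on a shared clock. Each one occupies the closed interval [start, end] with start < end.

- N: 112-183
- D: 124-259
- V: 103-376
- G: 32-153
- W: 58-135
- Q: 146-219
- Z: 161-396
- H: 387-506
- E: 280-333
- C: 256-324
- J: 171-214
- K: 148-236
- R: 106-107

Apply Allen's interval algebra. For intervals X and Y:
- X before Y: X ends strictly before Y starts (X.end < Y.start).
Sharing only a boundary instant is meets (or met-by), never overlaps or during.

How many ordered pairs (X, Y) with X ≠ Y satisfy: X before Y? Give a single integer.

Checking all 156 ordered pairs for relation 'before'; matching pairs in alphabetical order:
(C, H): C before H ✓
(D, E): D before E ✓
(D, H): D before H ✓
(E, H): E before H ✓
(G, C): G before C ✓
(G, E): G before E ✓
(G, H): G before H ✓
(G, J): G before J ✓
(G, Z): G before Z ✓
(J, C): J before C ✓
(J, E): J before E ✓
(J, H): J before H ✓
(K, C): K before C ✓
(K, E): K before E ✓
(K, H): K before H ✓
(N, C): N before C ✓
(N, E): N before E ✓
(N, H): N before H ✓
(Q, C): Q before C ✓
(Q, E): Q before E ✓
(Q, H): Q before H ✓
(R, C): R before C ✓
(R, D): R before D ✓
(R, E): R before E ✓
... plus 14 further pairs not listed.
Count: 38.

38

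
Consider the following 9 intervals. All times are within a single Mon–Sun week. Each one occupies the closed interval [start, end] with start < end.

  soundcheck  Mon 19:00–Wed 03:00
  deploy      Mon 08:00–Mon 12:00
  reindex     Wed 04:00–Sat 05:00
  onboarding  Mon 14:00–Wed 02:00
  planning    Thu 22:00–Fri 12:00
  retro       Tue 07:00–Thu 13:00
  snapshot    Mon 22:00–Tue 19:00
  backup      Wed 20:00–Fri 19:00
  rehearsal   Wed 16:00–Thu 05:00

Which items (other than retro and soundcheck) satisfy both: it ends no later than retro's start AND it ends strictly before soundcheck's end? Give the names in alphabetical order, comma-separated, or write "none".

deploy

Conditions: its end is no later than retro's start (X.end <= Tue 07:00) AND its end is strictly before soundcheck's end (X.end < Wed 03:00).
backup: end Fri 19:00 <= Tue 07:00? ✗; end Fri 19:00 < Wed 03:00? ✗ → no.
deploy: end Mon 12:00 <= Tue 07:00? ✓; end Mon 12:00 < Wed 03:00? ✓ → yes.
onboarding: end Wed 02:00 <= Tue 07:00? ✗; end Wed 02:00 < Wed 03:00? ✓ → no.
planning: end Fri 12:00 <= Tue 07:00? ✗; end Fri 12:00 < Wed 03:00? ✗ → no.
rehearsal: end Thu 05:00 <= Tue 07:00? ✗; end Thu 05:00 < Wed 03:00? ✗ → no.
reindex: end Sat 05:00 <= Tue 07:00? ✗; end Sat 05:00 < Wed 03:00? ✗ → no.
snapshot: end Tue 19:00 <= Tue 07:00? ✗; end Tue 19:00 < Wed 03:00? ✓ → no.
Result: deploy.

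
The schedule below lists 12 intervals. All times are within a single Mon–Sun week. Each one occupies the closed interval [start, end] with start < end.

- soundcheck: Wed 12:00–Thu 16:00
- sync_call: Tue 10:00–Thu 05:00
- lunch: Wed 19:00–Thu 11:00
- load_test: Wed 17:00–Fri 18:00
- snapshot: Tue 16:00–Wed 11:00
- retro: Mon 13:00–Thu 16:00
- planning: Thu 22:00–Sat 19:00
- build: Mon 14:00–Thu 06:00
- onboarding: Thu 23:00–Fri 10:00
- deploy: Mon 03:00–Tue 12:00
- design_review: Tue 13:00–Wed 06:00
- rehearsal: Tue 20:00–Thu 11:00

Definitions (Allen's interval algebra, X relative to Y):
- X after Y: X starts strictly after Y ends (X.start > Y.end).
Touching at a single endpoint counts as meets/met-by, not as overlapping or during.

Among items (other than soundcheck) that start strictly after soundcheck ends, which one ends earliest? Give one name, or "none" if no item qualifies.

onboarding

Target soundcheck = [Wed 12:00, Thu 16:00].
build [Mon 14:00, Thu 06:00] → overlaps → excluded.
deploy [Mon 03:00, Tue 12:00] → before → excluded.
design_review [Tue 13:00, Wed 06:00] → before → excluded.
load_test [Wed 17:00, Fri 18:00] → overlapped-by → excluded.
lunch [Wed 19:00, Thu 11:00] → during → excluded.
onboarding [Thu 23:00, Fri 10:00] → after → candidate.
planning [Thu 22:00, Sat 19:00] → after → candidate.
rehearsal [Tue 20:00, Thu 11:00] → overlaps → excluded.
retro [Mon 13:00, Thu 16:00] → finished-by → excluded.
snapshot [Tue 16:00, Wed 11:00] → before → excluded.
sync_call [Tue 10:00, Thu 05:00] → overlaps → excluded.
Among candidates, earliest end is Fri 10:00 → onboarding.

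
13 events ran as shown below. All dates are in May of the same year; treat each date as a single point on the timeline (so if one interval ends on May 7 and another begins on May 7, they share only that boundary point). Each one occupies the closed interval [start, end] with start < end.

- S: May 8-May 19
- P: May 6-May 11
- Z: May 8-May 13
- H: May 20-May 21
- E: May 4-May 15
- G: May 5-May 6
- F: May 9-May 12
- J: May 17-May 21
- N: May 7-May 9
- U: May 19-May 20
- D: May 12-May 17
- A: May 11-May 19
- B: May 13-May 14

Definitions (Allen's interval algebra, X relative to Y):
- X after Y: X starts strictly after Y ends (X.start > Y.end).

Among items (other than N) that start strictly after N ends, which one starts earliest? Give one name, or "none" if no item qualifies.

A

Target N = [May 7, May 9].
A [May 11, May 19] → after → candidate.
B [May 13, May 14] → after → candidate.
D [May 12, May 17] → after → candidate.
E [May 4, May 15] → contains → excluded.
F [May 9, May 12] → met-by → excluded.
G [May 5, May 6] → before → excluded.
H [May 20, May 21] → after → candidate.
J [May 17, May 21] → after → candidate.
P [May 6, May 11] → contains → excluded.
S [May 8, May 19] → overlapped-by → excluded.
U [May 19, May 20] → after → candidate.
Z [May 8, May 13] → overlapped-by → excluded.
Among candidates, earliest start is May 11 → A.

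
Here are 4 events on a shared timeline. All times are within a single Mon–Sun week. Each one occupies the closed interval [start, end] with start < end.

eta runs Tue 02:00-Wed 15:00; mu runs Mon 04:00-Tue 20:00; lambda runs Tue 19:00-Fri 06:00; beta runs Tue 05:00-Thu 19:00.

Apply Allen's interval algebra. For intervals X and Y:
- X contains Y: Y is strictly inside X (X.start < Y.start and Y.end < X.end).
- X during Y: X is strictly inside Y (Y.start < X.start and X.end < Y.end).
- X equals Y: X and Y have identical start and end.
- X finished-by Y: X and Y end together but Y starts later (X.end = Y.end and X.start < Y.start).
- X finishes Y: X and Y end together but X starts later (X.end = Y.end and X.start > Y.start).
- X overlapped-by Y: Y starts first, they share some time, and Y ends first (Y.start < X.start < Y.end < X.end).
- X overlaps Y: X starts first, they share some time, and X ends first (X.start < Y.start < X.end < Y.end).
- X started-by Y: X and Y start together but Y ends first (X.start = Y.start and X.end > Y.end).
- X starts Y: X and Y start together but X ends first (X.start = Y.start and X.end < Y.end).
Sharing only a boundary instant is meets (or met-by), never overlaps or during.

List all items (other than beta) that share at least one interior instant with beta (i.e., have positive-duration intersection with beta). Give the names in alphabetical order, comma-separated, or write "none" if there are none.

Target beta = [Tue 05:00, Thu 19:00].
eta [Tue 02:00, Wed 15:00] → overlaps → yes.
lambda [Tue 19:00, Fri 06:00] → overlapped-by → yes.
mu [Mon 04:00, Tue 20:00] → overlaps → yes.
Result: eta, lambda, mu.

eta, lambda, mu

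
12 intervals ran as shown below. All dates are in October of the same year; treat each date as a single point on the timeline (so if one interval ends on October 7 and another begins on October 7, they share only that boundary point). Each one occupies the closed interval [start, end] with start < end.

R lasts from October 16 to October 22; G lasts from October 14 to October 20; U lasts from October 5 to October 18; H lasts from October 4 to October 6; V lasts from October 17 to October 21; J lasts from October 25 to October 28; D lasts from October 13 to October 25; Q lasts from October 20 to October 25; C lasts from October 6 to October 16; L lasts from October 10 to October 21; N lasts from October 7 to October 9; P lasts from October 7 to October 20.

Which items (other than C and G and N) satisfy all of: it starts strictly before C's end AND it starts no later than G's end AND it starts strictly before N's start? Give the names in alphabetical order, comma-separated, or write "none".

H, U

Conditions: its start is strictly before C's end (X.start < October 16) AND its start is no later than G's end (X.start <= October 20) AND its start is strictly before N's start (X.start < October 7).
D: start October 13 < October 16? ✓; start October 13 <= October 20? ✓; start October 13 < October 7? ✗ → no.
H: start October 4 < October 16? ✓; start October 4 <= October 20? ✓; start October 4 < October 7? ✓ → yes.
J: start October 25 < October 16? ✗; start October 25 <= October 20? ✗; start October 25 < October 7? ✗ → no.
L: start October 10 < October 16? ✓; start October 10 <= October 20? ✓; start October 10 < October 7? ✗ → no.
P: start October 7 < October 16? ✓; start October 7 <= October 20? ✓; start October 7 < October 7? ✗ → no.
Q: start October 20 < October 16? ✗; start October 20 <= October 20? ✓; start October 20 < October 7? ✗ → no.
R: start October 16 < October 16? ✗; start October 16 <= October 20? ✓; start October 16 < October 7? ✗ → no.
U: start October 5 < October 16? ✓; start October 5 <= October 20? ✓; start October 5 < October 7? ✓ → yes.
V: start October 17 < October 16? ✗; start October 17 <= October 20? ✓; start October 17 < October 7? ✗ → no.
Result: H, U.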